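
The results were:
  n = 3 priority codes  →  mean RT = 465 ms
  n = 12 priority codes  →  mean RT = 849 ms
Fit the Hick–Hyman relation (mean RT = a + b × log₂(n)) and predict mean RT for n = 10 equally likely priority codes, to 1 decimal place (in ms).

Solve the two-equation system in a and b:
  b = (849 − 465) / (log₂ 12 − log₂ 3) = 384 / (3.5850 − 1.5850) = 192.000 ms/bit
  a = 465 − 192.000 × 1.5850 = 160.687 ms
Then RT(10) = 160.687 + 192.000 × log₂ 10 = 160.687 + 192.000 × 3.3219 ≈ 798.497 ms.

798.5 ms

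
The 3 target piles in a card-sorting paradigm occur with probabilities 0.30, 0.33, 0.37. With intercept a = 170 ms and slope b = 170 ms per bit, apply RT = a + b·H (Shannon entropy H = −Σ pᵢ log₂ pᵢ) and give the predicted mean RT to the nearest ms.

439 ms

H = 0.30·log₂(1/0.30) + 0.33·log₂(1/0.33) + 0.37·log₂(1/0.37) = 1.5796 bits.
RT = 170 + 170 × 1.5796 = 438.54 ms.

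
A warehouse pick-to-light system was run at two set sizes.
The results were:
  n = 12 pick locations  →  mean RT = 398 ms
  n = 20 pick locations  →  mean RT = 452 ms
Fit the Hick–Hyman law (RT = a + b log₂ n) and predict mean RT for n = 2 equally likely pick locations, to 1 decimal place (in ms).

Fit slope and intercept:
  b = (452 − 398) / (log₂ 20 − log₂ 12) = 54 / (4.3219 − 3.5850) = 73.273 ms/bit
  a = 398 − 73.273 × 3.5850 = 135.317 ms
Then RT(2) = 135.317 + 73.273 × log₂ 2 = 135.317 + 73.273 × 1 ≈ 208.591 ms.

208.6 ms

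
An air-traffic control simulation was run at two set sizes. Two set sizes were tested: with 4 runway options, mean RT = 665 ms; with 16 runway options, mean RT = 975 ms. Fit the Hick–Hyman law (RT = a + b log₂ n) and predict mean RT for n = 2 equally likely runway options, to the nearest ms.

Solve the two-equation system in a and b:
  b = (975 − 665) / (log₂ 16 − log₂ 4) = 310 / (4 − 2) = 155 ms/bit
  a = 665 − 155 × 2 = 355 ms
Then RT(2) = 355 + 155 × log₂ 2 = 355 + 155 × 1 ≈ 510.000 ms.

510 ms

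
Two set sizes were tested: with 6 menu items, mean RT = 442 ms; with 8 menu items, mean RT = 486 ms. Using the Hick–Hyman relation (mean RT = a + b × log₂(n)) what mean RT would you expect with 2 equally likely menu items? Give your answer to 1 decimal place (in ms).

274.0 ms

With log₂ n on the abscissa the relation is linear; from the two conditions:
  b = (486 − 442) / (log₂ 8 − log₂ 6) = 44 / (3 − 2.5850) = 106.015 ms/bit
  a = 442 − 106.015 × 2.5850 = 167.956 ms
Then RT(2) = 167.956 + 106.015 × log₂ 2 = 167.956 + 106.015 × 1 ≈ 273.971 ms.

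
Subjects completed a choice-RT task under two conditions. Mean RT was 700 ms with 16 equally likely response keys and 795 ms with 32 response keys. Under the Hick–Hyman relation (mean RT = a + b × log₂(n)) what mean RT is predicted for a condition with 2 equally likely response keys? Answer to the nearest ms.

RT is linear in log₂ n, so two points fix the line:
  b = (795 − 700) / (log₂ 32 − log₂ 16) = 95 / (5 − 4) = 95 ms/bit
  a = 700 − 95 × 4 = 320 ms
Then RT(2) = 320 + 95 × log₂ 2 = 320 + 95 × 1 ≈ 415.000 ms.

415 ms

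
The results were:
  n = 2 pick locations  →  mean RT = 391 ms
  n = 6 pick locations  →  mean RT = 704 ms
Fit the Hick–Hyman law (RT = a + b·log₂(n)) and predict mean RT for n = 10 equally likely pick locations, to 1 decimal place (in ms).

With log₂ n on the abscissa the relation is linear; from the two conditions:
  b = (704 − 391) / (log₂ 6 − log₂ 2) = 313 / (2.5850 − 1) = 197.481 ms/bit
  a = 391 − 197.481 × 1 = 193.519 ms
Then RT(10) = 193.519 + 197.481 × log₂ 10 = 193.519 + 197.481 × 3.3219 ≈ 849.537 ms.

849.5 ms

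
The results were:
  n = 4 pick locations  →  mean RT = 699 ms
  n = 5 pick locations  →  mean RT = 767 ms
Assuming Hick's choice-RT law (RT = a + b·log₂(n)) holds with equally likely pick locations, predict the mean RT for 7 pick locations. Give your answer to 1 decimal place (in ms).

869.5 ms

RT is linear in log₂ n, so two points fix the line:
  b = (767 − 699) / (log₂ 5 − log₂ 4) = 68 / (2.3219 − 2) = 211.227 ms/bit
  a = 699 − 211.227 × 2 = 276.545 ms
Then RT(7) = 276.545 + 211.227 × log₂ 7 = 276.545 + 211.227 × 2.8074 ≈ 869.535 ms.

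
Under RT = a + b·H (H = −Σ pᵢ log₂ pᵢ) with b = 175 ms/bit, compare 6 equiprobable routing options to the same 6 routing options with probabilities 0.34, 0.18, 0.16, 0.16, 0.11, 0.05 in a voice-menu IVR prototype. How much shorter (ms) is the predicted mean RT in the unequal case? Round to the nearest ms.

The RT saving is b·ΔH. Equiprobable H₀ = log₂(6) = 2.5850 bits; with the given probabilities H = 2.3869 bits.
b·(H₀ − H) = 175 × (2.5850 − 2.3869) = 34.66 ms.

35 ms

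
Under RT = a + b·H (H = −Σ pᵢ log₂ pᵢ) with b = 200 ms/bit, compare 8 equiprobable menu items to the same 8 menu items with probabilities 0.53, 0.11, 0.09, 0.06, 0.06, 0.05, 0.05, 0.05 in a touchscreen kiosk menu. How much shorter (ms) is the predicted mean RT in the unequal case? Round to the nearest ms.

The RT saving is b·ΔH. Equiprobable H₀ = log₂(8) = 3.0000 bits; with the given probabilities H = 2.2837 bits.
b·(H₀ − H) = 200 × (3.0000 − 2.2837) = 143.25 ms.

143 ms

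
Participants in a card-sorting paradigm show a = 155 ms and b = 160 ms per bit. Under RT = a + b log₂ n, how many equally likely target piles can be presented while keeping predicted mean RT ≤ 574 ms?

160·log₂ n ≤ 574 − 155 = 419, giving log₂ n ≤ 2.6187 and n ≤ 6.142. The largest whole number is 6.

6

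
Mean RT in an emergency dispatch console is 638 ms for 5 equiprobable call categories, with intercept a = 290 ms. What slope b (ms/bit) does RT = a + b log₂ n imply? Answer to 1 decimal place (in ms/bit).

149.9 ms/bit

5 alternatives carry log₂ 5 = 2.3219 bits; the choice cost is 638 − 290 = 348 ms, so b = 348/2.3219 = 149.875 ms/bit.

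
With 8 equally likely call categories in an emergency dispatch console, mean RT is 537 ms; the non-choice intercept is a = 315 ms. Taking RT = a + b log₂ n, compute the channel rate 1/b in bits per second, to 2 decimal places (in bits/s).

13.51 bits/s

b = (537 − 315)/log₂ 8 = 222/3 = 74.000 ms per bit = 0.07400 s/bit; the reciprocal is 13.514 bits/s.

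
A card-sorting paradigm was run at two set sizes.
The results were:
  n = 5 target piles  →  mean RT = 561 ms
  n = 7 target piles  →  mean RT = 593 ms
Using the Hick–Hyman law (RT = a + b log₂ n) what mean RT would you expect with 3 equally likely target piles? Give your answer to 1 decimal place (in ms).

RT is linear in log₂ n, so two points fix the line:
  b = (593 − 561) / (log₂ 7 − log₂ 5) = 32 / (2.8074 − 2.3219) = 65.921 ms/bit
  a = 561 − 65.921 × 2.3219 = 407.935 ms
Then RT(3) = 407.935 + 65.921 × log₂ 3 = 407.935 + 65.921 × 1.5850 ≈ 512.418 ms.

512.4 ms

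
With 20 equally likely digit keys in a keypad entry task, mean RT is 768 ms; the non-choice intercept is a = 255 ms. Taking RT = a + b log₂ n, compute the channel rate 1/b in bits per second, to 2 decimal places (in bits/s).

b = (768 − 255)/log₂ 20 = 513/4.3219 = 118.697 ms per bit = 0.11870 s/bit; the reciprocal is 8.425 bits/s.

8.42 bits/s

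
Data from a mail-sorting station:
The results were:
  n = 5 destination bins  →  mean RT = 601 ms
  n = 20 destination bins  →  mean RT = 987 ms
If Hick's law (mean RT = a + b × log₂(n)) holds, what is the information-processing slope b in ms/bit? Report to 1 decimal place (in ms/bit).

b = (RT₂ − RT₁)/(log₂ n₂ − log₂ n₁) = (987 − 601)/(4.3219 − 2.3219) = 193.000 ms/bit.

193.0 ms/bit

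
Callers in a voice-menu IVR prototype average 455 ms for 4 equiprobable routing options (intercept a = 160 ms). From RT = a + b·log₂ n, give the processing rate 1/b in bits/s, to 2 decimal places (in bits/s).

Choice component = 455 − 160 = 295 ms over log₂(4) = 2 bits.
b = 295 / 2 = 147.500 ms/bit, so 1/b = 6.780 bits/s.

6.78 bits/s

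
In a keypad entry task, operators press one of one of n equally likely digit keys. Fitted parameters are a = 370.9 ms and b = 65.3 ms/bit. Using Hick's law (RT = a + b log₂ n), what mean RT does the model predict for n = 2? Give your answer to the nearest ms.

436 ms

log₂(2) = 1 bits, so RT = 370.9 + 65.3 × 1 ≈ 436.200 ms.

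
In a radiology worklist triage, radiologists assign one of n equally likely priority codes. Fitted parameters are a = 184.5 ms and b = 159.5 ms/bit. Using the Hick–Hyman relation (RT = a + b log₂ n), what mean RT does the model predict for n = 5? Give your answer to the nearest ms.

log₂(5) = 2.3219 bits, so RT = 184.5 + 159.5 × 2.3219 ≈ 554.848 ms.

555 ms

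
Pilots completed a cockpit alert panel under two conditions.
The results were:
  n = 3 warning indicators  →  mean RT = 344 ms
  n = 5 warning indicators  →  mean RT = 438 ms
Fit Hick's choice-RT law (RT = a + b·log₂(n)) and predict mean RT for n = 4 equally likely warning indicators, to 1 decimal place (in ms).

396.9 ms

Solve the two-equation system in a and b:
  b = (438 − 344) / (log₂ 5 − log₂ 3) = 94 / (2.3219 − 1.5850) = 127.550 ms/bit
  a = 344 − 127.550 × 1.5850 = 141.838 ms
Then RT(4) = 141.838 + 127.550 × log₂ 4 = 141.838 + 127.550 × 2 ≈ 396.938 ms.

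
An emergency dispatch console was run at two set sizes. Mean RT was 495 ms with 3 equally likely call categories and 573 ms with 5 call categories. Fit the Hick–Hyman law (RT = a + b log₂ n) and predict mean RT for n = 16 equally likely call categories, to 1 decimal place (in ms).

750.6 ms

Fit slope and intercept:
  b = (573 − 495) / (log₂ 5 − log₂ 3) = 78 / (2.3219 − 1.5850) = 105.839 ms/bit
  a = 495 − 105.839 × 1.5850 = 327.249 ms
Then RT(16) = 327.249 + 105.839 × log₂ 16 = 327.249 + 105.839 × 4 ≈ 750.606 ms.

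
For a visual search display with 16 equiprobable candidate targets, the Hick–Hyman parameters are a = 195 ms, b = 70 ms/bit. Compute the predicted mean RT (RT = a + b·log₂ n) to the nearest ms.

log₂(16) = 4 bits, so RT = 195 + 70 × 4 ≈ 475.000 ms.

475 ms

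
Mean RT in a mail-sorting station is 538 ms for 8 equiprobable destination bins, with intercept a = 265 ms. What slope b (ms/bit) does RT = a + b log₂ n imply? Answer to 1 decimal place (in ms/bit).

log₂(8) = 3 bits.
b = (RT − a)/log₂ n = (538 − 265) / 3 = 91.000 ms/bit.

91.0 ms/bit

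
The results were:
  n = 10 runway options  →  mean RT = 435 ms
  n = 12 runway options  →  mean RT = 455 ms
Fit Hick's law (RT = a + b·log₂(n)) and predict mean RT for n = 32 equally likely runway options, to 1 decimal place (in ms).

562.6 ms

With log₂ n on the abscissa the relation is linear; from the two conditions:
  b = (455 − 435) / (log₂ 12 − log₂ 10) = 20 / (3.5850 − 3.3219) = 76.036 ms/bit
  a = 435 − 76.036 × 3.3219 = 182.415 ms
Then RT(32) = 182.415 + 76.036 × log₂ 32 = 182.415 + 76.036 × 5 ≈ 562.593 ms.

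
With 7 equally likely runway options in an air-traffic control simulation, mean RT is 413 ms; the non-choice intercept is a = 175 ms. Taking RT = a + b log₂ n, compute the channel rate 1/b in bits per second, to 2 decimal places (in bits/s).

11.80 bits/s

Choice component = 413 − 175 = 238 ms over log₂(7) = 2.8074 bits.
b = 238 / 2.8074 = 84.777 ms/bit, so 1/b = 11.796 bits/s.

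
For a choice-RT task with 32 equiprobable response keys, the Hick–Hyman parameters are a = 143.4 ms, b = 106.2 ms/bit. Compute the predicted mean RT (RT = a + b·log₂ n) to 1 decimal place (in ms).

674.4 ms

log₂(32) = 5 bits, so RT = 143.4 + 106.2 × 5 ≈ 674.400 ms.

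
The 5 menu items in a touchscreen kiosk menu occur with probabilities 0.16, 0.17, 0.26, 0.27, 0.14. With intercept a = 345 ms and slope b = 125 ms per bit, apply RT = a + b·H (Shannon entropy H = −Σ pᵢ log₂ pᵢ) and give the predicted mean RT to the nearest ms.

Entropy contributions −pᵢ log₂ pᵢ: 0.4230, 0.4346, 0.5053, 0.5100, 0.3971; sum H = 2.2700 bits.
RT = a + bH = 345 + 125·2.2700 = 628.75 ms.

629 ms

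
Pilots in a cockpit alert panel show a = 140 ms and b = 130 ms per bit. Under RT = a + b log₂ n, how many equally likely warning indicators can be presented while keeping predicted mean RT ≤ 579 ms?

10

130·log₂ n ≤ 579 − 140 = 439, giving log₂ n ≤ 3.3769 and n ≤ 10.389. The largest whole number is 10.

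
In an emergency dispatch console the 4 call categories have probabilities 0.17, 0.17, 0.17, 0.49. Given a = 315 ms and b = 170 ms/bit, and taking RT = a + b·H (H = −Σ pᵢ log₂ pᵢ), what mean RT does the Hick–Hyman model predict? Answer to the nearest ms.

Entropy contributions −pᵢ log₂ pᵢ: 0.4346, 0.4346, 0.4346, 0.5043; sum H = 1.8080 bits.
RT = a + bH = 315 + 170·1.8080 = 622.37 ms.

622 ms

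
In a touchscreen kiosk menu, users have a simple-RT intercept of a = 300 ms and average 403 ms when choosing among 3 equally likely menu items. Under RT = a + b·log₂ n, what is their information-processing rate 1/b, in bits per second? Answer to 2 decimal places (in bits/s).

15.39 bits/s

Choice component = 403 − 300 = 103 ms over log₂(3) = 1.5850 bits.
b = 103 / 1.5850 = 64.986 ms/bit, so 1/b = 15.388 bits/s.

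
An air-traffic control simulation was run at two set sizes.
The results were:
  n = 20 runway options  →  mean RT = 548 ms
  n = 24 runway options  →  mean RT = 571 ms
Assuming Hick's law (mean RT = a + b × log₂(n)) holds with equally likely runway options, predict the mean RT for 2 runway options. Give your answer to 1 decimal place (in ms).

257.5 ms

Fit slope and intercept:
  b = (571 − 548) / (log₂ 24 − log₂ 20) = 23 / (4.5850 − 4.3219) = 87.441 ms/bit
  a = 548 − 87.441 × 4.3219 = 170.086 ms
Then RT(2) = 170.086 + 87.441 × log₂ 2 = 170.086 + 87.441 × 1 ≈ 257.527 ms.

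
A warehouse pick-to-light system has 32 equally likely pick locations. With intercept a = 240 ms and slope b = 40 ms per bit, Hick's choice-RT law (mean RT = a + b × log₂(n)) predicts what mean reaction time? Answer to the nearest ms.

log₂(32) = 5 bits, so RT = 240 + 40 × 5 ≈ 440.000 ms.

440 ms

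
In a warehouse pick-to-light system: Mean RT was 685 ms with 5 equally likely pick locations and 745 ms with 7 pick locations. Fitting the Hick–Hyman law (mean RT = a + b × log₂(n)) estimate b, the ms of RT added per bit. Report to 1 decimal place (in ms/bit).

123.6 ms/bit

b = (RT₂ − RT₁)/(log₂ n₂ − log₂ n₁) = (745 − 685)/(2.8074 − 2.3219) = 123.603 ms/bit.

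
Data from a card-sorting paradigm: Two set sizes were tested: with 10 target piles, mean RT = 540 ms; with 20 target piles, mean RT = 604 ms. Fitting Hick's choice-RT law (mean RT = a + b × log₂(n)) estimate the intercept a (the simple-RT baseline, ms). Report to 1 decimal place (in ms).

Slope: b = (604 − 540) / (log₂ 20 − log₂ 10) = 64/1.0000 = 64.000 ms/bit.
Intercept: a = 540 − 64.000·log₂(10) = 327.397 ms.

327.4 ms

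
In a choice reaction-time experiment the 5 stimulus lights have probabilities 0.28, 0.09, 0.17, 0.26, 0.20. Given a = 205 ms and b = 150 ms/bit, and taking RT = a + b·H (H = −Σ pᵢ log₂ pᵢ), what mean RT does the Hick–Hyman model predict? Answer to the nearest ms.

540 ms

H = 0.28·log₂(1/0.28) + 0.09·log₂(1/0.09) + 0.17·log₂(1/0.17) + 0.26·log₂(1/0.26) + 0.20·log₂(1/0.20) = 2.2311 bits.
RT = 205 + 150 × 2.2311 = 539.67 ms.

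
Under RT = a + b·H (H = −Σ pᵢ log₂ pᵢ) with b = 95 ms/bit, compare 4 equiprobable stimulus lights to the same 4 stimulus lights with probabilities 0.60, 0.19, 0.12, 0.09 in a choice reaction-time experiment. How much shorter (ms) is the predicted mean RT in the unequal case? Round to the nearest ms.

40 ms

Equiprobable entropy H₀ = log₂ 4 = 2.0000 bits.
Skewed entropy H = −Σ pᵢ log₂ pᵢ = 1.5771 bits.
ΔRT = b·(H₀ − H) = 95 × 0.4229 = 40.17 ms.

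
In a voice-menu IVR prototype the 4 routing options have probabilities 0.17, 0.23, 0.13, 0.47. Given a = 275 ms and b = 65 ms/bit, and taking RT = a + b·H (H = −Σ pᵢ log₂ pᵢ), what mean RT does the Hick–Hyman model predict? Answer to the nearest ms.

H = 0.17·log₂(1/0.17) + 0.23·log₂(1/0.23) + 0.13·log₂(1/0.13) + 0.47·log₂(1/0.47) = 1.8169 bits.
RT = 275 + 65 × 1.8169 = 393.10 ms.

393 ms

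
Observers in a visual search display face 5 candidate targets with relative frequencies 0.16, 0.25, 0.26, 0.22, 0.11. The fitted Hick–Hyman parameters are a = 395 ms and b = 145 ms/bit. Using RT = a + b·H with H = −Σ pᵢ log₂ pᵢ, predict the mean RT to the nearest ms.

H = 0.16·log₂(1/0.16) + 0.25·log₂(1/0.25) + 0.26·log₂(1/0.26) + 0.22·log₂(1/0.22) + 0.11·log₂(1/0.11) = 2.2592 bits.
RT = 395 + 145 × 2.2592 = 722.58 ms.

723 ms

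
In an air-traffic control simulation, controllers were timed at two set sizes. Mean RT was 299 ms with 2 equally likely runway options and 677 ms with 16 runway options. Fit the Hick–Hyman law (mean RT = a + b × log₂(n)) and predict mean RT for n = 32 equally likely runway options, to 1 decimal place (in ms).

Solve the two-equation system in a and b:
  b = (677 − 299) / (log₂ 16 − log₂ 2) = 378 / (4 − 1) = 126.000 ms/bit
  a = 299 − 126.000 × 1 = 173.000 ms
Then RT(32) = 173.000 + 126.000 × log₂ 32 = 173.000 + 126.000 × 5 ≈ 803.000 ms.

803.0 ms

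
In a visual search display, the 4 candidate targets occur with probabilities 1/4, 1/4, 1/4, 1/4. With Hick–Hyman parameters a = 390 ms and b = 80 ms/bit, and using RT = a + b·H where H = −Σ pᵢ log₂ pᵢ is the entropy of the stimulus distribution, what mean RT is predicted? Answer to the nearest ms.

H = −Σ pᵢ log₂ pᵢ = 0.25·2 + 0.25·2 + 0.25·2 + 0.25·2 = 2.000 bits.
RT = 390 + 80 × 2.000 = 550.00 ms.

550 ms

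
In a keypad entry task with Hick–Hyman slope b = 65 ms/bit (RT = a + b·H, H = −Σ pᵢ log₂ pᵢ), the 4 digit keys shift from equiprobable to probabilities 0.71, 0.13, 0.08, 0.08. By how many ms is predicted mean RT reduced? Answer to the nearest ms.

44 ms

The RT saving is b·ΔH. Equiprobable H₀ = log₂(4) = 2.0000 bits; with the given probabilities H = 1.3165 bits.
b·(H₀ − H) = 65 × (2.0000 − 1.3165) = 44.43 ms.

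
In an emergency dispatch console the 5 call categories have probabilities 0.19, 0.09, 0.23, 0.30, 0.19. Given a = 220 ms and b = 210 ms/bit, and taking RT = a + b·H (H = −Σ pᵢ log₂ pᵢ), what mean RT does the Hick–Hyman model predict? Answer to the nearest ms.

H = 0.19·log₂(1/0.19) + 0.09·log₂(1/0.09) + 0.23·log₂(1/0.23) + 0.30·log₂(1/0.30) + 0.19·log₂(1/0.19) = 2.2319 bits.
RT = 220 + 210 × 2.2319 = 688.69 ms.

689 ms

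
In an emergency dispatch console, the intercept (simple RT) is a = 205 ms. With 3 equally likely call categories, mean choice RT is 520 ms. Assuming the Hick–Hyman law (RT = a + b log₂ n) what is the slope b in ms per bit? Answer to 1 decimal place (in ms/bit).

198.7 ms/bit

b = (520 − 205) / log₂(3) = 315 / 1.5850 = 198.743 ms/bit.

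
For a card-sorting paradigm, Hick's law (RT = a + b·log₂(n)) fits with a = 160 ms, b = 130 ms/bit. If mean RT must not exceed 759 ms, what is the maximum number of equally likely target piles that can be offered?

Information budget: (759 − 160)/130 = 4.6077 bits, so n ≤ 2^4.6077 = 24.381 → at most 24.

24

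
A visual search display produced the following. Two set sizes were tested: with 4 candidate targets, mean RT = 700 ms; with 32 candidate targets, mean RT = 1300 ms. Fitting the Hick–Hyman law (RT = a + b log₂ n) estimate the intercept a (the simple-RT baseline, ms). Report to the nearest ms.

The slope on a log₂ axis is (1300 − 700) / (5 − 2) = 200 ms/bit.
a = RT₁ − b·log₂ n₁ = 700 − 200 × 2 = 300.000 ms.

300 ms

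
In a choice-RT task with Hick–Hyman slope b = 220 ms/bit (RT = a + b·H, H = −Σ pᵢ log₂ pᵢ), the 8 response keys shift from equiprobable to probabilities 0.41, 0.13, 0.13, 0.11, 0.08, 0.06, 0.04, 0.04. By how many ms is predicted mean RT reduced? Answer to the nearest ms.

The RT saving is b·ΔH. Equiprobable H₀ = log₂(8) = 3.0000 bits; with the given probabilities H = 2.5495 bits.
b·(H₀ − H) = 220 × (3.0000 − 2.5495) = 99.11 ms.

99 ms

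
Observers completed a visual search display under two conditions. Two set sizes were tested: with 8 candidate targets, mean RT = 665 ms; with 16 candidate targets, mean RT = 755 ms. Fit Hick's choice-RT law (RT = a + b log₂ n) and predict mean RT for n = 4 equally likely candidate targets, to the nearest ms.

With log₂ n on the abscissa the relation is linear; from the two conditions:
  b = (755 − 665) / (log₂ 16 − log₂ 8) = 90 / (4 − 3) = 90 ms/bit
  a = 665 − 90 × 3 = 395 ms
Then RT(4) = 395 + 90 × log₂ 4 = 395 + 90 × 2 ≈ 575.000 ms.

575 ms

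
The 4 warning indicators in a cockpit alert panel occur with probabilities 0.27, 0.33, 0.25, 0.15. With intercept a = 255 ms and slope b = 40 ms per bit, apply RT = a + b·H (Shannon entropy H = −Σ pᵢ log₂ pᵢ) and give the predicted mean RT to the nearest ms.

Entropy contributions −pᵢ log₂ pᵢ: 0.5100, 0.5278, 0.5000, 0.4105; sum H = 1.9484 bits.
RT = a + bH = 255 + 40·1.9484 = 332.94 ms.

333 ms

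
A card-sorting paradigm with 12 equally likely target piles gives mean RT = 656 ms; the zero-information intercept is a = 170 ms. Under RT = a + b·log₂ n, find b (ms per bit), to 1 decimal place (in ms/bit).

135.6 ms/bit

log₂(12) = 3.5850 bits.
b = (RT − a)/log₂ n = (656 − 170) / 3.5850 = 135.566 ms/bit.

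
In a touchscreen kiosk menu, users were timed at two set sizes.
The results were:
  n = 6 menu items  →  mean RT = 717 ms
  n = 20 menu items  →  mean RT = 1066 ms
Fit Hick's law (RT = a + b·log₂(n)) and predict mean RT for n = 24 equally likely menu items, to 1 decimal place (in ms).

With log₂ n on the abscissa the relation is linear; from the two conditions:
  b = (1066 − 717) / (log₂ 20 − log₂ 6) = 349 / (4.3219 − 2.5850) = 200.925 ms/bit
  a = 717 − 200.925 × 2.5850 = 197.616 ms
Then RT(24) = 197.616 + 200.925 × log₂ 24 = 197.616 + 200.925 × 4.5850 ≈ 1118.850 ms.

1118.9 ms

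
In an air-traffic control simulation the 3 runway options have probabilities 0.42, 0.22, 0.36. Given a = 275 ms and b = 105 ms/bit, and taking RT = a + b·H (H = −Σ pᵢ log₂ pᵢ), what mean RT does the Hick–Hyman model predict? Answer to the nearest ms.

Entropy contributions −pᵢ log₂ pᵢ: 0.5256, 0.4806, 0.5306; sum H = 1.5368 bits.
RT = a + bH = 275 + 105·1.5368 = 436.37 ms.

436 ms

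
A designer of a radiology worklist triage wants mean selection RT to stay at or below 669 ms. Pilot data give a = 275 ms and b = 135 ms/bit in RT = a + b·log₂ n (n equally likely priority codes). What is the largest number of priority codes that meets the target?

135·log₂ n ≤ 669 − 275 = 394, giving log₂ n ≤ 2.9185 and n ≤ 7.561. The largest whole number is 7.

7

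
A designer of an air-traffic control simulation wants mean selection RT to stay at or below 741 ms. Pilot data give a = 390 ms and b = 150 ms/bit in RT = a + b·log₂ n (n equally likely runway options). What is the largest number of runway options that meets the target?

5

150·log₂ n ≤ 741 − 390 = 351, giving log₂ n ≤ 2.3400 and n ≤ 5.063. The largest whole number is 5.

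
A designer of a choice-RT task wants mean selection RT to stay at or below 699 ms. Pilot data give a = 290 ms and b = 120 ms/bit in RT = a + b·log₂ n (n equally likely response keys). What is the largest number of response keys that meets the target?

10

Set 290 + 120·log₂ n ≤ 699 → log₂ n ≤ (699 − 290)/120 = 3.4083.
So n ≤ 2^3.4083 = 10.617; the largest integer n is 10.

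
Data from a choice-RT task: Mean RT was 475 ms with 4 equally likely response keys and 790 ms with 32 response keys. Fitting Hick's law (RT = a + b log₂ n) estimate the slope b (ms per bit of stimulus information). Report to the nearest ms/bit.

Slope: b = (790 − 475) / (log₂ 32 − log₂ 4) = 315/3.0000 = 105 ms/bit.

105 ms/bit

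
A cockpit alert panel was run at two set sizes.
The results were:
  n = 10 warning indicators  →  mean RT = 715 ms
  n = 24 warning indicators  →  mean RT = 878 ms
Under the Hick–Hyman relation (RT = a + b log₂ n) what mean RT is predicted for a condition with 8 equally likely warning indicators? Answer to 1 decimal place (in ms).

673.5 ms

Fit slope and intercept:
  b = (878 − 715) / (log₂ 24 − log₂ 10) = 163 / (4.5850 − 3.3219) = 129.054 ms/bit
  a = 715 − 129.054 × 3.3219 = 286.291 ms
Then RT(8) = 286.291 + 129.054 × log₂ 8 = 286.291 + 129.054 × 3 ≈ 673.454 ms.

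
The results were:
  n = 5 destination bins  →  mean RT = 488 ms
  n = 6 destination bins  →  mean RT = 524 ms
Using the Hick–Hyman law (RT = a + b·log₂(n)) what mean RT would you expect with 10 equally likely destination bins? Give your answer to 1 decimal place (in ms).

RT is linear in log₂ n, so two points fix the line:
  b = (524 − 488) / (log₂ 6 − log₂ 5) = 36 / (2.5850 − 2.3219) = 136.864 ms/bit
  a = 488 − 136.864 × 2.3219 = 170.211 ms
Then RT(10) = 170.211 + 136.864 × log₂ 10 = 170.211 + 136.864 × 3.3219 ≈ 624.864 ms.

624.9 ms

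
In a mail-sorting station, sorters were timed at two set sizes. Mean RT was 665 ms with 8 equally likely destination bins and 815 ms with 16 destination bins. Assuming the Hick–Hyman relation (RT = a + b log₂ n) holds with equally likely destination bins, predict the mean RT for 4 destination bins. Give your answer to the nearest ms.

Fit slope and intercept:
  b = (815 − 665) / (log₂ 16 − log₂ 8) = 150 / (4 − 3) = 150 ms/bit
  a = 665 − 150 × 3 = 215 ms
Then RT(4) = 215 + 150 × log₂ 4 = 215 + 150 × 2 ≈ 515.000 ms.

515 ms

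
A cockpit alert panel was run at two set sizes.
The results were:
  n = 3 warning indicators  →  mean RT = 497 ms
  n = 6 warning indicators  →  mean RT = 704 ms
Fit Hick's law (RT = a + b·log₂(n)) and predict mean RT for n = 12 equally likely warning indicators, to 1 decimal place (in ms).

With log₂ n on the abscissa the relation is linear; from the two conditions:
  b = (704 − 497) / (log₂ 6 − log₂ 3) = 207 / (2.5850 − 1.5850) = 207.000 ms/bit
  a = 497 − 207.000 × 1.5850 = 168.913 ms
Then RT(12) = 168.913 + 207.000 × log₂ 12 = 168.913 + 207.000 × 3.5850 ≈ 911.000 ms.

911.0 ms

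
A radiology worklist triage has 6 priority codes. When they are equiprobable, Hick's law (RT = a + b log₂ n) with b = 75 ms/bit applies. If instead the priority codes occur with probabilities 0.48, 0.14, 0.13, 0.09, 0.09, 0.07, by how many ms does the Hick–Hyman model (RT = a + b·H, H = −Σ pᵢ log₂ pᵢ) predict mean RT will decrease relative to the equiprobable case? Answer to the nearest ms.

The RT saving is b·ΔH. Equiprobable H₀ = log₂(6) = 2.5850 bits; with the given probabilities H = 2.1819 bits.
b·(H₀ − H) = 75 × (2.5850 − 2.1819) = 30.23 ms.

30 ms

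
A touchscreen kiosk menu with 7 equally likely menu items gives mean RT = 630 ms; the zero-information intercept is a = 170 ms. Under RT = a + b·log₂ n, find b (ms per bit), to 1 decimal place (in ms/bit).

log₂(7) = 2.8074 bits.
b = (RT − a)/log₂ n = (630 − 170) / 2.8074 = 163.855 ms/bit.

163.9 ms/bit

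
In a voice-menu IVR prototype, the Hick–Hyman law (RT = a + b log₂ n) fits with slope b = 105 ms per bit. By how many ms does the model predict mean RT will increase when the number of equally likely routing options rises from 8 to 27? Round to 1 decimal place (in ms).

184.3 ms

The intercept a cancels: ΔRT = b·(log₂ n₂ − log₂ n₁) = b·log₂(n₂/n₁).
log₂(27) − log₂(8) = 4.7549 − 3 = 1.7549.
ΔRT = 105 × 1.7549 = 184.263 ms.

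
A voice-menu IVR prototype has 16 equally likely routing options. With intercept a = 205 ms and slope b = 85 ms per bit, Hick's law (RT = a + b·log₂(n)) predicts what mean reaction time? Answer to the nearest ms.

log₂(16) = 4 bits, so RT = 205 + 85 × 4 ≈ 545.000 ms.

545 ms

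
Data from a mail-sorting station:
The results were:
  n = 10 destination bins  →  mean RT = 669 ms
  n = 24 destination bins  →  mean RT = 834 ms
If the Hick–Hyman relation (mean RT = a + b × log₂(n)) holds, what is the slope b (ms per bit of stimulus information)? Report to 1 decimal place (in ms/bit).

Slope: b = (834 − 669) / (log₂ 24 − log₂ 10) = 165/1.2630 = 130.638 ms/bit.

130.6 ms/bit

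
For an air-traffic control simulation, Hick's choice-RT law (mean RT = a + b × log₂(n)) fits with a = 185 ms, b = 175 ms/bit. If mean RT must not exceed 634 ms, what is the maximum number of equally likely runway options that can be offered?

5

Information budget: (634 − 185)/175 = 2.5657 bits, so n ≤ 2^2.5657 = 5.920 → at most 5.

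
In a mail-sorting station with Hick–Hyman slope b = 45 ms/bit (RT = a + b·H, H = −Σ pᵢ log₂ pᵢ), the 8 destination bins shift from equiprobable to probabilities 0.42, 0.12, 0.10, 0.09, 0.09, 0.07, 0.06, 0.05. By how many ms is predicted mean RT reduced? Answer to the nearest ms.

19 ms

The RT saving is b·ΔH. Equiprobable H₀ = log₂(8) = 3.0000 bits; with the given probabilities H = 2.5784 bits.
b·(H₀ − H) = 45 × (3.0000 − 2.5784) = 18.97 ms.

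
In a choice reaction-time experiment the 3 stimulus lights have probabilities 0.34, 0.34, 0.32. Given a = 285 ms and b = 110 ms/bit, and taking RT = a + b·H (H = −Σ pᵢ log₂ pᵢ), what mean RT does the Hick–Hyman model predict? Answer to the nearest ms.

H = 0.34·log₂(1/0.34) + 0.34·log₂(1/0.34) + 0.32·log₂(1/0.32) = 1.5844 bits.
RT = 285 + 110 × 1.5844 = 459.28 ms.

459 ms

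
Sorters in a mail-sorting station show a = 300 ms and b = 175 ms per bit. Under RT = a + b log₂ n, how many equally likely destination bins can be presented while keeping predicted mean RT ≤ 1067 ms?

Information budget: (1067 − 300)/175 = 4.3829 bits, so n ≤ 2^4.3829 = 20.863 → at most 20.

20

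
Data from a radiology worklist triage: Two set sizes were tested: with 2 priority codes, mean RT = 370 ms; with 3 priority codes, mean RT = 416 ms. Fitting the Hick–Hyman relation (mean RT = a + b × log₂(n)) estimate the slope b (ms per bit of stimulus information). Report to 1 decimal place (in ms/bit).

b = (RT₂ − RT₁)/(log₂ n₂ − log₂ n₁) = (416 − 370)/(1.5850 − 1) = 78.638 ms/bit.

78.6 ms/bit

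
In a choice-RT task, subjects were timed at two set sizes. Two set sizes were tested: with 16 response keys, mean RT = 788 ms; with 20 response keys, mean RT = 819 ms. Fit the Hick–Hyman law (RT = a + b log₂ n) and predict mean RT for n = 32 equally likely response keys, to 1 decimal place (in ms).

Solve the two-equation system in a and b:
  b = (819 − 788) / (log₂ 20 − log₂ 16) = 31 / (4.3219 − 4) = 96.295 ms/bit
  a = 788 − 96.295 × 4 = 402.821 ms
Then RT(32) = 402.821 + 96.295 × log₂ 32 = 402.821 + 96.295 × 5 ≈ 884.295 ms.

884.3 ms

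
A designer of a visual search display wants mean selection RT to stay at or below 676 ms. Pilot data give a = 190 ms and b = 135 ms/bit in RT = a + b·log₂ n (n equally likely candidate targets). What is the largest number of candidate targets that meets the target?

12

Set 190 + 135·log₂ n ≤ 676 → log₂ n ≤ (676 − 190)/135 = 3.6000.
So n ≤ 2^3.6000 = 12.126; the largest integer n is 12.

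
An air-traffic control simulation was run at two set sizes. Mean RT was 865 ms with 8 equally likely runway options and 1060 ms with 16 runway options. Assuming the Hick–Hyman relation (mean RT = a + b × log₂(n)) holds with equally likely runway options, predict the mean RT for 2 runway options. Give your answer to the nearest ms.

475 ms

RT is linear in log₂ n, so two points fix the line:
  b = (1060 − 865) / (log₂ 16 − log₂ 8) = 195 / (4 − 3) = 195 ms/bit
  a = 865 − 195 × 3 = 280 ms
Then RT(2) = 280 + 195 × log₂ 2 = 280 + 195 × 1 ≈ 475.000 ms.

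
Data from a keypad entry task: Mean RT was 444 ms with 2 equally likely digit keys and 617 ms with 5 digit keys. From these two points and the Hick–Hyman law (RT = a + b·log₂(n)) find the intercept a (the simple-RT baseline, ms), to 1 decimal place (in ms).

b = (RT₂ − RT₁)/(log₂ n₂ − log₂ n₁) = (617 − 444)/(2.3219 − 1) = 130.869 ms/bit.
a = RT₁ − b·log₂ n₁ = 444 − 130.869 × 1 = 313.131 ms.

313.1 ms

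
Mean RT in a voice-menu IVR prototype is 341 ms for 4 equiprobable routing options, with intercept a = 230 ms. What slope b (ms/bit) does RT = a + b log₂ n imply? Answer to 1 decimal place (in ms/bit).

b = (341 − 230) / log₂(4) = 111 / 2 = 55.500 ms/bit.

55.5 ms/bit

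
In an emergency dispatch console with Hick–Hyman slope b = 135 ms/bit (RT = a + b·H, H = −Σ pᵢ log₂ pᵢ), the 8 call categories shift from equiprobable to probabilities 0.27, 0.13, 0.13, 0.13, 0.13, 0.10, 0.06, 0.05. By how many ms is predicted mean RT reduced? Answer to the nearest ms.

The RT saving is b·ΔH. Equiprobable H₀ = log₂(8) = 3.0000 bits; with the given probabilities H = 2.8324 bits.
b·(H₀ − H) = 135 × (3.0000 − 2.8324) = 22.62 ms.

23 ms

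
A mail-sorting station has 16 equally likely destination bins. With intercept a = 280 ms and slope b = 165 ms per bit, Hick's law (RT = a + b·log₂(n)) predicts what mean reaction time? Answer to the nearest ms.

log₂(16) = 4 bits, so RT = 280 + 165 × 4 ≈ 940.000 ms.

940 ms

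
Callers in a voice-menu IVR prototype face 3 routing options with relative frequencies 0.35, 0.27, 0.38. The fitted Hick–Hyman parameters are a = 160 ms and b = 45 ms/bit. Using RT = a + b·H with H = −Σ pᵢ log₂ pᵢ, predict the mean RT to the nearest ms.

H = 0.35·log₂(1/0.35) + 0.27·log₂(1/0.27) + 0.38·log₂(1/0.38) = 1.5706 bits.
RT = 160 + 45 × 1.5706 = 230.68 ms.

231 ms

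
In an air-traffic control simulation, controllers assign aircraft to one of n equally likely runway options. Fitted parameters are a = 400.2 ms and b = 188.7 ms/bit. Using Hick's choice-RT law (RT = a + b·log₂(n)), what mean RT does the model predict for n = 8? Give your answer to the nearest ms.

966 ms

log₂(8) = 3 bits, so RT = 400.2 + 188.7 × 3 ≈ 966.300 ms.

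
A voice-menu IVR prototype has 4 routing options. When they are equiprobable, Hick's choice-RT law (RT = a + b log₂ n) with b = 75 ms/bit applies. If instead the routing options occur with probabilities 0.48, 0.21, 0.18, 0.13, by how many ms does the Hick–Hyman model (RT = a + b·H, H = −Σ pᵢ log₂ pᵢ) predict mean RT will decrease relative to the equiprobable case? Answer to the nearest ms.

14 ms

The RT saving is b·ΔH. Equiprobable H₀ = log₂(4) = 2.0000 bits; with the given probabilities H = 1.8090 bits.
b·(H₀ − H) = 75 × (2.0000 − 1.8090) = 14.32 ms.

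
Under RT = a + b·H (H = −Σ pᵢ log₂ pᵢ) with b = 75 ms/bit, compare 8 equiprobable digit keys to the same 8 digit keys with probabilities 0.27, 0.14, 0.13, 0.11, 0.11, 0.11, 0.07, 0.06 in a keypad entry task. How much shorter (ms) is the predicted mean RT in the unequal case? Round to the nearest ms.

11 ms

Equiprobable entropy H₀ = log₂ 8 = 3.0000 bits.
Skewed entropy H = −Σ pᵢ log₂ pᵢ = 2.8527 bits.
ΔRT = b·(H₀ − H) = 75 × 0.1473 = 11.05 ms.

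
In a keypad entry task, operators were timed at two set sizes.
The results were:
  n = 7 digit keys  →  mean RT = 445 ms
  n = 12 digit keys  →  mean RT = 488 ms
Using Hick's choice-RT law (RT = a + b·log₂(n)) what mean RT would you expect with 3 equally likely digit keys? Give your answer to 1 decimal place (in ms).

Fit slope and intercept:
  b = (488 − 445) / (log₂ 12 − log₂ 7) = 43 / (3.5850 − 2.8074) = 55.298 ms/bit
  a = 445 − 55.298 × 2.8074 = 289.759 ms
Then RT(3) = 289.759 + 55.298 × log₂ 3 = 289.759 + 55.298 × 1.5850 ≈ 377.404 ms.

377.4 ms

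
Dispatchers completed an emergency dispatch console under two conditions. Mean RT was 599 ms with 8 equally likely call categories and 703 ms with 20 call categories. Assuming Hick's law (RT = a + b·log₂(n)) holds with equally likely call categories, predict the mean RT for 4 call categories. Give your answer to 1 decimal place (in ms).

520.3 ms

Fit slope and intercept:
  b = (703 − 599) / (log₂ 20 − log₂ 8) = 104 / (4.3219 − 3) = 78.673 ms/bit
  a = 599 − 78.673 × 3 = 362.981 ms
Then RT(4) = 362.981 + 78.673 × log₂ 4 = 362.981 + 78.673 × 2 ≈ 520.327 ms.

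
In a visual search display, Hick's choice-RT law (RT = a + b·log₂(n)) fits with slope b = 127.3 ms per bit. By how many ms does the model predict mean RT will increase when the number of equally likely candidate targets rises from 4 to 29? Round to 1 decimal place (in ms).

ΔRT = (a + b log₂ n₂) − (a + b log₂ n₁) = b·(log₂ n₂ − log₂ n₁).
log₂(29) − log₂(4) = 4.8580 − 2 = 2.8580.
ΔRT = 127.3 × 2.8580 = 363.821 ms.

363.8 ms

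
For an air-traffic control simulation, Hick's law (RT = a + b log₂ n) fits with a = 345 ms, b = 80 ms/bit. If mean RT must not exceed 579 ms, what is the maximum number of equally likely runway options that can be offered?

Set 345 + 80·log₂ n ≤ 579 → log₂ n ≤ (579 − 345)/80 = 2.9250.
So n ≤ 2^2.9250 = 7.595; the largest integer n is 7.

7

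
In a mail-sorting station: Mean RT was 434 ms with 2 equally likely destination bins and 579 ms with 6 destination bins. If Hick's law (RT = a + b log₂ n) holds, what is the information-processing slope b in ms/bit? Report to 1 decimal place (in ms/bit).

91.5 ms/bit

The slope on a log₂ axis is (579 − 434) / (2.5850 − 1) = 91.485 ms/bit.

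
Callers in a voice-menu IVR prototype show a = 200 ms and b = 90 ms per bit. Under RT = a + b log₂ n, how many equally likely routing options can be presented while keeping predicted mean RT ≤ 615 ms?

90·log₂ n ≤ 615 − 200 = 415, giving log₂ n ≤ 4.6111 and n ≤ 24.439. The largest whole number is 24.

24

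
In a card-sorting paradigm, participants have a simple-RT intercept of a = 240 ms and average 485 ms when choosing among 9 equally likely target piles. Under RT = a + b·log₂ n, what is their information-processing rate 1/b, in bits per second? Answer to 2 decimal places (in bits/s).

12.94 bits/s

Choice component = 485 − 240 = 245 ms over log₂(9) = 3.1699 bits.
b = 245 / 3.1699 = 77.289 ms/bit, so 1/b = 12.938 bits/s.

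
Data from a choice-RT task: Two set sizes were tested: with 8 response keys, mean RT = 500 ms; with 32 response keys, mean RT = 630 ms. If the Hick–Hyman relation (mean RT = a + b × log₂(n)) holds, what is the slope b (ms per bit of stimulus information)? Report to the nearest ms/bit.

65 ms/bit

The slope on a log₂ axis is (630 − 500) / (5 − 3) = 65 ms/bit.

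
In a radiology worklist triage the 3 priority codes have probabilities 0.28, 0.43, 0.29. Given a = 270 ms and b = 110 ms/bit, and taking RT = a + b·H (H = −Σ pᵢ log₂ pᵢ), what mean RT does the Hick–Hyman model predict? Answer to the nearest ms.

Entropy contributions −pᵢ log₂ pᵢ: 0.5142, 0.5236, 0.5179; sum H = 1.5557 bits.
RT = a + bH = 270 + 110·1.5557 = 441.13 ms.

441 ms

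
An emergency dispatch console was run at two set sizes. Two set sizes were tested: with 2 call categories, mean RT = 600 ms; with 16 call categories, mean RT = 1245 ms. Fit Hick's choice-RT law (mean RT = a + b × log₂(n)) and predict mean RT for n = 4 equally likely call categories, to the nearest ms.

With log₂ n on the abscissa the relation is linear; from the two conditions:
  b = (1245 − 600) / (log₂ 16 − log₂ 2) = 645 / (4 − 1) = 215 ms/bit
  a = 600 − 215 × 1 = 385 ms
Then RT(4) = 385 + 215 × log₂ 4 = 385 + 215 × 2 ≈ 815.000 ms.

815 ms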